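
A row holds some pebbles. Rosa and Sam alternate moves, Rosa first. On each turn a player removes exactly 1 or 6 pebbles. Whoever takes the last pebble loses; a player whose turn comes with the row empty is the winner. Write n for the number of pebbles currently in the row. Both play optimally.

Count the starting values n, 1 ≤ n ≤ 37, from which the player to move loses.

Compute win/loss labels from the base case upward. A position with no move is W. Any other position is W if it can reach an L in one move, else L.
n=0: no move; the opponent has just taken the last pebble and therefore loses → W
n=1: L (sole option 0(W) is W)
n=2: W (go to 1, an L position)
n=3: L (sole option 2(W) is W)
n=4: W (go to 3, an L position)
n=5: L (sole option 4(W) is W)
n=6: W (go to 5, an L position)
n=7: W (go to 1, an L position)
n=8: L (options 7(W), 2(W) are all W)
n=9: W (go to 8, an L position)
n=10: L (options 9(W), 4(W) are all W)
n=11: W (go to 10, an L position)
n=12: L (options 11(W), 6(W) are all W)
n=13: W (go to 12, an L position)
n=14: W (go to 8, an L position)
n=15: L (options 14(W), 9(W) are all W)
n=16: W (go to 15, an L position)
n=17: L (options 16(W), 11(W) are all W)
n=18: W (go to 17, an L position)
n=19: L (options 18(W), 13(W) are all W)
n=20: W (go to 19, an L position)
n=21: W (go to 15, an L position)
n=22: L (options 21(W), 16(W) are all W)
n=23: W (go to 22, an L position)
n=24: L (options 23(W), 18(W) are all W)
n=25: W (go to 24, an L position)
n=26: L (options 25(W), 20(W) are all W)
n=27: W (go to 26, an L position)
n=28: W (go to 22, an L position)
n=29: L (options 28(W), 23(W) are all W)
n=30: W (go to 29, an L position)
n=31: L (options 30(W), 25(W) are all W)
n=32: W (go to 31, an L position)
n=33: L (options 32(W), 27(W) are all W)
n=34: W (go to 33, an L position)
n=35: W (go to 29, an L position)
n=36: L (options 35(W), 30(W) are all W)
n=37: W (go to 36, an L position)
L entries with 1 ≤ n ≤ 37 (the range starts at n=1): n = 1, 3, 5, 8, 10, 12, 15, 17, 19, 22, 24, 26, 29, 31, 33, 36; that makes 16.

16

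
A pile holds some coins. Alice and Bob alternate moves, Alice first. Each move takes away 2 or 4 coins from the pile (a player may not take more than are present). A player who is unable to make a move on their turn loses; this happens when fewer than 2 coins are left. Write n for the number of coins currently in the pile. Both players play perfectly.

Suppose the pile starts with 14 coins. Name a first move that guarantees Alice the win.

Work bottom-up. With no move the player to move loses. Otherwise the position is W if at least one move leads to an L position for the opponent, and L if every move leads to a W.
n=0: no move → L
n=1: no move → L
n=2: W (go to 0, an L position)
n=3: W (go to 1, an L position)
n=4: W (go to 0, an L position)
n=5: W (go to 1, an L position)
n=6: L (options 4(W), 2(W) are all W)
n=7: L (options 5(W), 3(W) are all W)
n=8: W (go to 6, an L position)
n=9: W (go to 7, an L position)
n=10: W (go to 6, an L position)
n=11: W (go to 7, an L position)
n=12: L (options 10(W), 8(W) are all W)
n=13: L (options 11(W), 9(W) are all W)
n=14: W (go to 12, an L position)
From 14, the L positions reachable in one move are: 12.

Remove 2, leaving 12.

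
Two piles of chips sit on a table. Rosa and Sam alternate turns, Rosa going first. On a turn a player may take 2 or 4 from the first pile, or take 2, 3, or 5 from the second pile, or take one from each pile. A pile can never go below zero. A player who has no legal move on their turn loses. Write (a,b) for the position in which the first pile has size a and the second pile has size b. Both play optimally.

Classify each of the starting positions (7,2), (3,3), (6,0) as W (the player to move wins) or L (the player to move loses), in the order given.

Positions with no move are L. A position that does have a move is losing for the player to move precisely when every available move leads to a winning position for the opponent. Fill in the labels:
No move ever increases a pile, so every position that can arise here has a ≤ 7 and b ≤ 3; it is enough to label the cells with 0 ≤ a ≤ 7 and 0 ≤ b ≤ 3.
Every move lowers a or b (never raises either), so fill the grid row by row in increasing a, and left to right within a row: each cell's successors are then already labelled.
      b=0  b=1  b=2  b=3
a=0:    L    L    W    W
a=1:    L    W    W    W
a=2:    W    W    L    L
a=3:    W    L    L    W
a=4:    W    W    W    W
a=5:    W    W    W    L
a=6:    L    L    W    W
a=7:    L    W    W    W
Cells with no legal move (terminal, hence L): (0,0), (0,1), (1,0).
The remaining L cells, each justified by listing all of its moves:
(2,2): →(0,2)(W), (2,0)(W), (1,1)(W) — all W, so L
(2,3): →(0,3)(W), (2,1)(W), (2,0)(W), (1,2)(W) — all W, so L
(3,1): →(1,1)(W), (2,0)(W) — all W, so L
(3,2): →(1,2)(W), (3,0)(W), (2,1)(W) — all W, so L
(5,3): →(3,3)(W), (1,3)(W), (5,1)(W), (5,0)(W), (4,2)(W) — all W, so L
(6,0): →(4,0)(W), (2,0)(W) — all W, so L
(6,1): →(4,1)(W), (2,1)(W), (5,0)(W) — all W, so L
(7,0): →(5,0)(W), (3,0)(W) — all W, so L
Every other cell has at least one move into one of the L cells above, so it is W.
(7,2): the move to (3,2) reaches an L cell, so W
(3,3): the move to (3,1) reaches an L cell, so W
(6,0): one of the L cells justified above, so L

(7,2): W, (3,3): W, (6,0): L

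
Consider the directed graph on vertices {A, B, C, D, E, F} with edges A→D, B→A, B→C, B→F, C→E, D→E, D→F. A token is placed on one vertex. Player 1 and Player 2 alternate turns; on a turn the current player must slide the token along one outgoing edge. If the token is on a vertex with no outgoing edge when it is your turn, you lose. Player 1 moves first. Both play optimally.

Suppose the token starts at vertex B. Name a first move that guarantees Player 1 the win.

Use the standard recursion: the mover loses at a terminal position; elsewhere, the mover wins exactly when some move hands the opponent an L position.
Every edge goes from a vertex to one that appears earlier in the order E, F, D, C, A, B, so processing vertices in that order labels each vertex after all of its successors.
E: no outgoing edge → L
F: no outgoing edge → L
D: can move to F, which is L ⇒ W
C: can move to E, which is L ⇒ W
A: the only move is to D(W), a W ⇒ L
B: can move to A, which is L ⇒ W
From B, the L positions reachable in one move are: A, F. Any move reaching one of these is winning.

Move to A.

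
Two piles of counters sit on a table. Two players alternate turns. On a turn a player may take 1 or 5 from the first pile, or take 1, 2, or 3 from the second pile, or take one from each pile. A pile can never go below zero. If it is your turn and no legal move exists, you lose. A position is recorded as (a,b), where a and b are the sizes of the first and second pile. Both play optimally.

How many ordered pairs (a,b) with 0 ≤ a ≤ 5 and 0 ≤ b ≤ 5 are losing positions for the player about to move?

9

Compute win/loss labels from the base case upward. A position with no move is L. Any other position is W if it can reach an L in one move, else L.
Every move lowers a or b (never raises either), so fill the grid row by row in increasing a, and left to right within a row: each cell's successors are then already labelled.
      b=0  b=1  b=2  b=3  b=4  b=5
a=0:    L    W    W    W    L    W
a=1:    W    W    L    W    W    W
a=2:    L    W    W    W    L    W
a=3:    W    W    L    W    W    W
a=4:    L    W    W    W    L    W
a=5:    W    W    L    W    W    W
Cells with no legal move (terminal, hence L): (0,0).
The remaining L cells, each justified by listing all of its moves:
(0,4): L (options (0,3)(W), (0,2)(W), (0,1)(W) are all W)
(1,2): L (options (0,2)(W), (1,1)(W), (1,0)(W), (0,1)(W) are all W)
(2,0): L (sole option (1,0)(W) is W)
(2,4): L (options (1,4)(W), (2,3)(W), (2,2)(W), (2,1)(W), (1,3)(W) are all W)
(3,2): L (options (2,2)(W), (3,1)(W), (3,0)(W), (2,1)(W) are all W)
(4,0): L (sole option (3,0)(W) is W)
(4,4): L (options (3,4)(W), (4,3)(W), (4,2)(W), (4,1)(W), (3,3)(W) are all W)
(5,2): L (options (4,2)(W), (0,2)(W), (5,1)(W), (5,0)(W), (4,1)(W) are all W)
Every other cell has at least one move into one of the L cells above, so it is W.
L cells per row: a=0: 2, a=1: 1, a=2: 2, a=3: 1, a=4: 2, a=5: 1; total 9.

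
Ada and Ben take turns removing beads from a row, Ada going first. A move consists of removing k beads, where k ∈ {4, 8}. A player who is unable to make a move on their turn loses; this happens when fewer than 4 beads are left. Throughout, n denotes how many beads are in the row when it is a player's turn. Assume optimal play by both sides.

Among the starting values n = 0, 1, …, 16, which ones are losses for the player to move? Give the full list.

Label each position W (a win for the player to move) or L (a loss). A position with no legal move is L; any other position is W exactly when some move reaches an L, and L when every move reaches a W.
n=0: no move → L
n=1: no move → L
n=2: no move → L
n=3: no move → L
n=4: can move to 0, which is L ⇒ W
n=5: can move to 1, which is L ⇒ W
n=6: can move to 2, which is L ⇒ W
n=7: can move to 3, which is L ⇒ W
n=8: can move to 0, which is L ⇒ W
n=9: can move to 1, which is L ⇒ W
n=10: can move to 2, which is L ⇒ W
n=11: can move to 3, which is L ⇒ W
n=12: moves to 8(W), 4(W); every one is W ⇒ L
n=13: moves to 9(W), 5(W); every one is W ⇒ L
n=14: moves to 10(W), 6(W); every one is W ⇒ L
n=15: moves to 11(W), 7(W); every one is W ⇒ L
n=16: can move to 12, which is L ⇒ W
Reading off the rows marked L gives the requested list; there are 8 such values of n.

0, 1, 2, 3, 12, 13, 14, 15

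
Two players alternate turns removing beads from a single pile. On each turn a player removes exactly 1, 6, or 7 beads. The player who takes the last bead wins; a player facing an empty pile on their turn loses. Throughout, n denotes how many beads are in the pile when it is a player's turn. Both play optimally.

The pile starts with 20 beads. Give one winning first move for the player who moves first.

Remove 6, leaving 14.

Label each position W (a win for the player to move) or L (a loss). A position with no legal move is L; any other position is W exactly when some move reaches an L, and L when every move reaches a W.
n=0: no move → L
n=1: →0(L), so W
n=2: →1(W) only, which is W, so L
n=3: →2(L), so W
n=4: →3(W) only, which is W, so L
n=5: →4(L), so W
n=6: →0(L), so W
n=7: →0(L), so W
n=8: →2(L), so W
n=9: →2(L), so W
n=10: →4(L), so W
n=11: →4(L), so W
n=12: →11(W), 6(W), 5(W) — all W, so L
n=13: →12(L), so W
n=14: →13(W), 8(W), 7(W) — all W, so L
n=15: →14(L), so W
n=16: →15(W), 10(W), 9(W) — all W, so L
n=17: →16(L), so W
n=18: →12(L), so W
n=19: →12(L), so W
n=20: →14(L), so W
From 20, the L positions reachable in one move are: 14.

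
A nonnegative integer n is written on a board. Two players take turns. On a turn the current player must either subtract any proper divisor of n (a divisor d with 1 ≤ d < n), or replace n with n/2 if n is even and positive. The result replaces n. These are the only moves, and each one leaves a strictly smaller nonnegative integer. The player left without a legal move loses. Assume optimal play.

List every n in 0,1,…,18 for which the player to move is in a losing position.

Build the W/L table. Terminal = L. A non-terminal position is W if it has a move to some L; otherwise it is L.
n=0: no move → L
n=1: no move → L
n=2: reaches L-position 1 → W
n=3: only reaches 2(W), which is W → L
n=4: reaches L-position 3 → W
n=5: only reaches 4(W), which is W → L
n=6: reaches L-position 3 → W
n=7: only reaches 6(W), which is W → L
n=8: reaches L-position 7 → W
n=9: only reaches 6(W), 8(W), all W → L
n=10: reaches L-position 5 → W
n=11: only reaches 10(W), which is W → L
n=12: reaches L-position 9 → W
n=13: only reaches 12(W), which is W → L
n=14: reaches L-position 7 → W
n=15: only reaches 10(W), 12(W), 14(W), all W → L
n=16: reaches L-position 15 → W
n=17: only reaches 16(W), which is W → L
n=18: reaches L-position 9 → W
The losing starting values of n are exactly the entries labelled L in this table (10 of them).

0, 1, 3, 5, 7, 9, 11, 13, 15, 17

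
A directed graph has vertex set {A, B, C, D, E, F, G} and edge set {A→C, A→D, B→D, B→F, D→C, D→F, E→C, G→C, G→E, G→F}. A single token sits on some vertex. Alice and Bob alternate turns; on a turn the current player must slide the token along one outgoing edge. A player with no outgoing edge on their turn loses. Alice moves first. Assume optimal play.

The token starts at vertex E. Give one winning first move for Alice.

Compute win/loss labels from the base case upward. A position with no move is L. Any other position is W if it can reach an L in one move, else L.
Every edge goes from a vertex to one that appears earlier in the order F, C, D, E, B, G, A, so processing vertices in that order labels each vertex after all of its successors.
F: no outgoing edge → L
C: no outgoing edge → L
D: →C(L), so W
E: →C(L), so W
B: →F(L), so W
G: →C(L), so W
A: →C(L), so W
From E, the L positions reachable in one move are: C.

Move to C.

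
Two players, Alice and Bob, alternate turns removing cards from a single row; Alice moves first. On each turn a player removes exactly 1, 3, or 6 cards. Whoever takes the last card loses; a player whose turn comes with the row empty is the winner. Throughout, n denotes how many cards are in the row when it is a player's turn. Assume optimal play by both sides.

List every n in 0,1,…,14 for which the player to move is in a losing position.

1, 3, 5, 10, 12, 14

Use the standard recursion: the mover wins at a terminal position; elsewhere, the mover wins exactly when some move hands the opponent an L position.
n=0: no move; the opponent has just taken the last card and therefore loses → W
n=1: only reaches 0(W), which is W → L
n=2: reaches L-position 1 → W
n=3: only reaches 2(W), 0(W), all W → L
n=4: reaches L-position 3 → W
n=5: only reaches 4(W), 2(W), all W → L
n=6: reaches L-position 5 → W
n=7: reaches L-position 1 → W
n=8: reaches L-position 5 → W
n=9: reaches L-position 3 → W
n=10: only reaches 9(W), 7(W), 4(W), all W → L
n=11: reaches L-position 10 → W
n=12: only reaches 11(W), 9(W), 6(W), all W → L
n=13: reaches L-position 12 → W
n=14: only reaches 13(W), 11(W), 8(W), all W → L
Reading off the rows marked L gives the requested list; there are 6 such values of n.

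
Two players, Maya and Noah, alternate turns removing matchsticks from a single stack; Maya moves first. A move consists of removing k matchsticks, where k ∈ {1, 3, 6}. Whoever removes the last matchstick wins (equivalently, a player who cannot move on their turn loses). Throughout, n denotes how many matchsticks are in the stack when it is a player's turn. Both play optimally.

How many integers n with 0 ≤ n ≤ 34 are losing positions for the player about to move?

12

Positions with no move are L. A position that does have a move is losing for the player to move precisely when every available move leads to a winning position for the opponent. Fill in the labels:
n=0: no move → L
n=1: →0(L), so W
n=2: →1(W) only, which is W, so L
n=3: →2(L), so W
n=4: →3(W), 1(W) — all W, so L
n=5: →4(L), so W
n=6: →0(L), so W
n=7: →4(L), so W
n=8: →2(L), so W
n=9: →8(W), 6(W), 3(W) — all W, so L
n=10: →9(L), so W
n=11: →10(W), 8(W), 5(W) — all W, so L
n=12: →11(L), so W
n=13: →12(W), 10(W), 7(W) — all W, so L
n=14: →13(L), so W
n=15: →9(L), so W
n=16: →13(L), so W
n=17: →11(L), so W
n=18: →17(W), 15(W), 12(W) — all W, so L
n=19: →18(L), so W
n=20: →19(W), 17(W), 14(W) — all W, so L
n=21: →20(L), so W
n=22: →21(W), 19(W), 16(W) — all W, so L
n=23: →22(L), so W
n=24: →18(L), so W
n=25: →22(L), so W
n=26: →20(L), so W
n=27: →26(W), 24(W), 21(W) — all W, so L
n=28: →27(L), so W
n=29: →28(W), 26(W), 23(W) — all W, so L
n=30: →29(L), so W
n=31: →30(W), 28(W), 25(W) — all W, so L
n=32: →31(L), so W
n=33: →27(L), so W
n=34: →31(L), so W
L entries with 0 ≤ n ≤ 34: n = 0, 2, 4, 9, 11, 13, 18, 20, 22, 27, 29, 31; that makes 12.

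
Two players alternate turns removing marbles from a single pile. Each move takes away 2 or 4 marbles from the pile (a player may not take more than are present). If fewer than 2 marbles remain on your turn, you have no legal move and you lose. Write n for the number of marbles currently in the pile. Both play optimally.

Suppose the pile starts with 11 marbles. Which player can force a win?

Label each position W (a win for the player to move) or L (a loss). A position with no legal move is L; any other position is W exactly when some move reaches an L, and L when every move reaches a W.
n=0: no move → L
n=1: no move → L
n=2: W (go to 0, an L position)
n=3: W (go to 1, an L position)
n=4: W (go to 0, an L position)
n=5: W (go to 1, an L position)
n=6: L (options 4(W), 2(W) are all W)
n=7: L (options 5(W), 3(W) are all W)
n=8: W (go to 6, an L position)
n=9: W (go to 7, an L position)
n=10: W (go to 6, an L position)
n=11: W (go to 7, an L position)
From 11 the player to move can remove 4, leaving 7, reaching an L position.

The first player wins.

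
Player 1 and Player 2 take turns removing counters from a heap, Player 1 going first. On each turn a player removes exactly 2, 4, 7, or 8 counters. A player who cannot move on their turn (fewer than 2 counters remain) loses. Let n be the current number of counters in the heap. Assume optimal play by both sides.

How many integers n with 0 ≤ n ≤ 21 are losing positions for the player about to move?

Use the standard recursion: the mover loses at a terminal position; elsewhere, the mover wins exactly when some move hands the opponent an L position.
n=0: no move → L
n=1: no move → L
n=2: W (go to 0, an L position)
n=3: W (go to 1, an L position)
n=4: W (go to 0, an L position)
n=5: W (go to 1, an L position)
n=6: L (options 4(W), 2(W) are all W)
n=7: W (go to 0, an L position)
n=8: W (go to 6, an L position)
n=9: W (go to 1, an L position)
n=10: W (go to 6, an L position)
n=11: L (options 9(W), 7(W), 4(W), 3(W) are all W)
n=12: L (options 10(W), 8(W), 5(W), 4(W) are all W)
n=13: W (go to 11, an L position)
n=14: W (go to 12, an L position)
n=15: W (go to 11, an L position)
n=16: W (go to 12, an L position)
n=17: L (options 15(W), 13(W), 10(W), 9(W) are all W)
n=18: W (go to 11, an L position)
n=19: W (go to 17, an L position)
n=20: W (go to 12, an L position)
n=21: W (go to 17, an L position)
L entries with 0 ≤ n ≤ 21: n = 0, 1, 6, 11, 12, 17; that makes 6.

6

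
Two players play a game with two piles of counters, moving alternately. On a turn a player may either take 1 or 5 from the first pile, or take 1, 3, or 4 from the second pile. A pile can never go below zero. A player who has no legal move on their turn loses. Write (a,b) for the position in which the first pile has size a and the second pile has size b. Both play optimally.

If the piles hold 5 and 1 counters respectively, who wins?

The second player wins.

Build the W/L table. Terminal = L. A non-terminal position is W if it has a move to some L; otherwise it is L.
No move ever increases a pile, so every position that can arise here has a ≤ 5 and b ≤ 1; it is enough to label the cells with 0 ≤ a ≤ 5 and 0 ≤ b ≤ 1.
Every move lowers a or b (never raises either), so fill the grid row by row in increasing a, and left to right within a row: each cell's successors are then already labelled.
      b=0  b=1
a=0:    L    W
a=1:    W    L
a=2:    L    W
a=3:    W    L
a=4:    L    W
a=5:    W    L
Cells with no legal move (terminal, hence L): (0,0).
The remaining L cells, each justified by listing all of its moves:
(1,1): L (options (0,1)(W), (1,0)(W) are all W)
(2,0): L (sole option (1,0)(W) is W)
(3,1): L (options (2,1)(W), (3,0)(W) are all W)
(4,0): L (sole option (3,0)(W) is W)
(5,1): L (options (4,1)(W), (0,1)(W), (5,0)(W) are all W)
Every other cell has at least one move into one of the L cells above, so it is W.
The starting position (5,1) is L: whatever the player to move does, the opponent receives a W position.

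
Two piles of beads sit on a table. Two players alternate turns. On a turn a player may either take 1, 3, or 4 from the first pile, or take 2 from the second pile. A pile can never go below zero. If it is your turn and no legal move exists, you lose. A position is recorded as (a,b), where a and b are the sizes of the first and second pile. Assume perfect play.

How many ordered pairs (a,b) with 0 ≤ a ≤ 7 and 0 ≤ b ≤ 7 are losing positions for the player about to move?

20

Use the standard recursion: the mover loses at a terminal position; elsewhere, the mover wins exactly when some move hands the opponent an L position.
Every move lowers a or b (never raises either), so fill the grid row by row in increasing a, and left to right within a row: each cell's successors are then already labelled.
      b=0  b=1  b=2  b=3  b=4  b=5  b=6  b=7
a=0:    L    L    W    W    L    L    W    W
a=1:    W    W    L    L    W    W    L    L
a=2:    L    L    W    W    L    L    W    W
a=3:    W    W    L    L    W    W    L    L
a=4:    W    W    W    W    W    W    W    W
a=5:    W    W    W    W    W    W    W    W
a=6:    W    W    W    W    W    W    W    W
a=7:    L    L    W    W    L    L    W    W
Cells with no legal move (terminal, hence L): (0,0), (0,1).
The remaining L cells, each justified by listing all of its moves:
(0,4): →(0,2)(W) only, which is W, so L
(0,5): →(0,3)(W) only, which is W, so L
(1,2): →(0,2)(W), (1,0)(W) — all W, so L
(1,3): →(0,3)(W), (1,1)(W) — all W, so L
(1,6): →(0,6)(W), (1,4)(W) — all W, so L
(1,7): →(0,7)(W), (1,5)(W) — all W, so L
(2,0): →(1,0)(W) only, which is W, so L
(2,1): →(1,1)(W) only, which is W, so L
(2,4): →(1,4)(W), (2,2)(W) — all W, so L
(2,5): →(1,5)(W), (2,3)(W) — all W, so L
(3,2): →(2,2)(W), (0,2)(W), (3,0)(W) — all W, so L
(3,3): →(2,3)(W), (0,3)(W), (3,1)(W) — all W, so L
(3,6): →(2,6)(W), (0,6)(W), (3,4)(W) — all W, so L
(3,7): →(2,7)(W), (0,7)(W), (3,5)(W) — all W, so L
(7,0): →(6,0)(W), (4,0)(W), (3,0)(W) — all W, so L
(7,1): →(6,1)(W), (4,1)(W), (3,1)(W) — all W, so L
(7,4): →(6,4)(W), (4,4)(W), (3,4)(W), (7,2)(W) — all W, so L
(7,5): →(6,5)(W), (4,5)(W), (3,5)(W), (7,3)(W) — all W, so L
Every other cell has at least one move into one of the L cells above, so it is W.
L cells per row: a=0: 4, a=1: 4, a=2: 4, a=3: 4, a=4: 0, a=5: 0, a=6: 0, a=7: 4; total 20.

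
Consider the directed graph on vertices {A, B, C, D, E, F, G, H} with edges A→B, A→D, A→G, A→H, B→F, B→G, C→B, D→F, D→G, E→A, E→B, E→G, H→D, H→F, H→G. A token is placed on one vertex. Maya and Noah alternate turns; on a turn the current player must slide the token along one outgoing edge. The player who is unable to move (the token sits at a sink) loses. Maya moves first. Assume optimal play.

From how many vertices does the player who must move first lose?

Build the W/L table. Terminal = L. A non-terminal position is W if it has a move to some L; otherwise it is L.
Every edge goes from a vertex to one that appears earlier in the order F, G, D, B, H, A, C, E, so processing vertices in that order labels each vertex after all of its successors.
F: no outgoing edge → L
G: no outgoing edge → L
D: reaches L-position G → W
B: reaches L-position G → W
H: reaches L-position G → W
A: reaches L-position G → W
C: only reaches B(W), which is W → L
E: reaches L-position G → W
The L vertices are C, F, G; that is 3 in all.

3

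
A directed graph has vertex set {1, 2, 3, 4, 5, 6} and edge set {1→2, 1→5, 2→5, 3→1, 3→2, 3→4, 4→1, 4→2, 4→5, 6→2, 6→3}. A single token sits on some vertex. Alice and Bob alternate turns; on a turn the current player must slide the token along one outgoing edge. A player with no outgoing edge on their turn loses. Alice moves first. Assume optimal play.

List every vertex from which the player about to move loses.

3, 5

Label each position W (a win for the player to move) or L (a loss). A position with no legal move is L; any other position is W exactly when some move reaches an L, and L when every move reaches a W.
Every edge goes from a vertex to one that appears earlier in the order 5, 2, 1, 4, 3, 6, so processing vertices in that order labels each vertex after all of its successors.
5: no outgoing edge → L
2: reaches L-position 5 → W
1: reaches L-position 5 → W
4: reaches L-position 5 → W
3: only reaches 4(W), 1(W), 2(W), all W → L
6: reaches L-position 3 → W
The losing starting vertices are exactly the entries labelled L in this table (2 of them).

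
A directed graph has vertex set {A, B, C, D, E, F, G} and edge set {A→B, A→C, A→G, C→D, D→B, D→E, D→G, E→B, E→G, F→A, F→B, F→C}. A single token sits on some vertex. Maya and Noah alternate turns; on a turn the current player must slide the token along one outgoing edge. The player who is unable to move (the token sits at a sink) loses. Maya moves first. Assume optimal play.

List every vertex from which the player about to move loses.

B, C, G

Use the standard recursion: the mover loses at a terminal position; elsewhere, the mover wins exactly when some move hands the opponent an L position.
Every edge goes from a vertex to one that appears earlier in the order G, B, E, D, C, A, F, so processing vertices in that order labels each vertex after all of its successors.
G: no outgoing edge → L
B: no outgoing edge → L
E: reaches L-position B → W
D: reaches L-position B → W
C: only reaches D(W), which is W → L
A: reaches L-position C → W
F: reaches L-position C → W
The losing starting vertices are exactly the entries labelled L in this table (3 of them).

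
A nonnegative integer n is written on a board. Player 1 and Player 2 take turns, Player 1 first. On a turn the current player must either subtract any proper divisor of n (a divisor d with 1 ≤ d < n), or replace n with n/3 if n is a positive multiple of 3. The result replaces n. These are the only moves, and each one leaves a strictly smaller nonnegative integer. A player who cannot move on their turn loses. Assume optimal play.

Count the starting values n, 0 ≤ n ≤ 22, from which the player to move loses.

10

Build the W/L table. Terminal = L. A non-terminal position is W if it has a move to some L; otherwise it is L.
n=0: no move → L
n=1: no move → L
n=2: reaches L-position 1 → W
n=3: reaches L-position 1 → W
n=4: only reaches 2(W), 3(W), all W → L
n=5: reaches L-position 4 → W
n=6: reaches L-position 4 → W
n=7: only reaches 6(W), which is W → L
n=8: reaches L-position 4 → W
n=9: only reaches 3(W), 6(W), 8(W), all W → L
n=10: reaches L-position 9 → W
n=11: only reaches 10(W), which is W → L
n=12: reaches L-position 4 → W
n=13: only reaches 12(W), which is W → L
n=14: reaches L-position 7 → W
n=15: only reaches 5(W), 10(W), 12(W), 14(W), all W → L
n=16: reaches L-position 15 → W
n=17: only reaches 16(W), which is W → L
n=18: reaches L-position 9 → W
n=19: only reaches 18(W), which is W → L
n=20: reaches L-position 15 → W
n=21: reaches L-position 7 → W
n=22: reaches L-position 11 → W
L entries with 0 ≤ n ≤ 22: n = 0, 1, 4, 7, 9, 11, 13, 15, 17, 19; that makes 10.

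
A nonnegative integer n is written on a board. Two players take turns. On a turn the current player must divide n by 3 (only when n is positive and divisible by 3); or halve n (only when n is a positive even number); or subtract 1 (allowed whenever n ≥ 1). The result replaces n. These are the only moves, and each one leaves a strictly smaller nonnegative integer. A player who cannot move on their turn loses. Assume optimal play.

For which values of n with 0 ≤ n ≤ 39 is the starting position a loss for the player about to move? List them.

Label each position W (a win for the player to move) or L (a loss). A position with no legal move is L; any other position is W exactly when some move reaches an L, and L when every move reaches a W.
n=0: no move → L
n=1: can move to 0, which is L ⇒ W
n=2: the only move is to 1(W), a W ⇒ L
n=3: can move to 2, which is L ⇒ W
n=4: can move to 2, which is L ⇒ W
n=5: the only move is to 4(W), a W ⇒ L
n=6: can move to 2, which is L ⇒ W
n=7: the only move is to 6(W), a W ⇒ L
n=8: can move to 7, which is L ⇒ W
n=9: moves to 3(W), 8(W); every one is W ⇒ L
n=10: can move to 5, which is L ⇒ W
n=11: the only move is to 10(W), a W ⇒ L
n=12: can move to 11, which is L ⇒ W
n=13: the only move is to 12(W), a W ⇒ L
n=14: can move to 7, which is L ⇒ W
n=15: can move to 5, which is L ⇒ W
n=16: moves to 8(W), 15(W); every one is W ⇒ L
n=17: can move to 16, which is L ⇒ W
n=18: can move to 9, which is L ⇒ W
n=19: the only move is to 18(W), a W ⇒ L
n=20: can move to 19, which is L ⇒ W
n=21: can move to 7, which is L ⇒ W
n=22: can move to 11, which is L ⇒ W
n=23: the only move is to 22(W), a W ⇒ L
n=24: can move to 23, which is L ⇒ W
n=25: the only move is to 24(W), a W ⇒ L
n=26: can move to 13, which is L ⇒ W
n=27: can move to 9, which is L ⇒ W
n=28: moves to 14(W), 27(W); every one is W ⇒ L
n=29: can move to 28, which is L ⇒ W
n=30: moves to 10(W), 15(W), 29(W); every one is W ⇒ L
n=31: can move to 30, which is L ⇒ W
n=32: can move to 16, which is L ⇒ W
n=33: can move to 11, which is L ⇒ W
n=34: moves to 17(W), 33(W); every one is W ⇒ L
n=35: can move to 34, which is L ⇒ W
n=36: moves to 12(W), 18(W), 35(W); every one is W ⇒ L
n=37: can move to 36, which is L ⇒ W
n=38: can move to 19, which is L ⇒ W
n=39: can move to 13, which is L ⇒ W
The losing starting values of n are exactly the entries labelled L in this table (15 of them).

0, 2, 5, 7, 9, 11, 13, 16, 19, 23, 25, 28, 30, 34, 36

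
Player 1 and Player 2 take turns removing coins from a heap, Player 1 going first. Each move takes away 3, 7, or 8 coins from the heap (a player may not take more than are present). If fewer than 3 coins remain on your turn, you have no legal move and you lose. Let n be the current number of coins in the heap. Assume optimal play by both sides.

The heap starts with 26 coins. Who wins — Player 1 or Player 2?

Classify positions by backward induction: terminal positions (no move available) are L. From any other position, the mover wins iff some move reaches an L.
n=0: no move → L
n=1: no move → L
n=2: no move → L
n=3: reaches L-position 0 → W
n=4: reaches L-position 1 → W
n=5: reaches L-position 2 → W
n=6: only reaches 3(W), which is W → L
n=7: reaches L-position 0 → W
n=8: reaches L-position 1 → W
n=9: reaches L-position 6 → W
n=10: reaches L-position 2 → W
n=11: only reaches 8(W), 4(W), 3(W), all W → L
n=12: only reaches 9(W), 5(W), 4(W), all W → L
n=13: reaches L-position 6 → W
n=14: reaches L-position 11 → W
n=15: reaches L-position 12 → W
n=16: only reaches 13(W), 9(W), 8(W), all W → L
n=17: only reaches 14(W), 10(W), 9(W), all W → L
n=18: reaches L-position 11 → W
n=19: reaches L-position 16 → W
n=20: reaches L-position 17 → W
n=21: only reaches 18(W), 14(W), 13(W), all W → L
n=22: only reaches 19(W), 15(W), 14(W), all W → L
n=23: reaches L-position 16 → W
n=24: reaches L-position 21 → W
n=25: reaches L-position 22 → W
n=26: only reaches 23(W), 19(W), 18(W), all W → L
The starting position 26 is L: whatever Player 1 does, the opponent receives a W position.

Player 2 wins.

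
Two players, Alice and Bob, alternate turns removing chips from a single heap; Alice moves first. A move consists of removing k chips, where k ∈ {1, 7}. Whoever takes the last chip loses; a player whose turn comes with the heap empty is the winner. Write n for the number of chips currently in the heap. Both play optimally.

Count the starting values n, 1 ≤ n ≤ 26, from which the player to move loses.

Compute win/loss labels from the base case upward. A position with no move is W. Any other position is W if it can reach an L in one move, else L.
n=0: no move; the opponent has just taken the last chip and therefore loses → W
n=1: only reaches 0(W), which is W → L
n=2: reaches L-position 1 → W
n=3: only reaches 2(W), which is W → L
n=4: reaches L-position 3 → W
n=5: only reaches 4(W), which is W → L
n=6: reaches L-position 5 → W
n=7: only reaches 6(W), 0(W), all W → L
n=8: reaches L-position 7 → W
n=9: only reaches 8(W), 2(W), all W → L
n=10: reaches L-position 9 → W
n=11: only reaches 10(W), 4(W), all W → L
n=12: reaches L-position 11 → W
n=13: only reaches 12(W), 6(W), all W → L
n=14: reaches L-position 13 → W
n=15: only reaches 14(W), 8(W), all W → L
n=16: reaches L-position 15 → W
n=17: only reaches 16(W), 10(W), all W → L
n=18: reaches L-position 17 → W
n=19: only reaches 18(W), 12(W), all W → L
n=20: reaches L-position 19 → W
n=21: only reaches 20(W), 14(W), all W → L
n=22: reaches L-position 21 → W
n=23: only reaches 22(W), 16(W), all W → L
n=24: reaches L-position 23 → W
n=25: only reaches 24(W), 18(W), all W → L
n=26: reaches L-position 25 → W
L entries with 1 ≤ n ≤ 26 (the range starts at n=1): n = 1, 3, 5, 7, 9, 11, 13, 15, 17, 19, 21, 23, 25; that makes 13.

13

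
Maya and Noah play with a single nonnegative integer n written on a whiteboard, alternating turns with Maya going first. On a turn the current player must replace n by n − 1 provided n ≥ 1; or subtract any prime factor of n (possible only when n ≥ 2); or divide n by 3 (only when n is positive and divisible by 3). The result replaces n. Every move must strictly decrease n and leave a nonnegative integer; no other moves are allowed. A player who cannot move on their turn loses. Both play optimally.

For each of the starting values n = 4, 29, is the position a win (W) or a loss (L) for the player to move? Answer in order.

Classify positions by backward induction: terminal positions (no move available) are L. From any other position, the mover wins iff some move reaches an L.
n=0: no move → L
n=1: can move to 0, which is L ⇒ W
n=2: can move to 0, which is L ⇒ W
n=3: can move to 0, which is L ⇒ W
n=4: moves to 2(W), 3(W); every one is W ⇒ L
n=5: can move to 0, which is L ⇒ W
n=6: can move to 4, which is L ⇒ W
n=7: can move to 0, which is L ⇒ W
n=8: moves to 6(W), 7(W); every one is W ⇒ L
n=9: can move to 8, which is L ⇒ W
n=10: can move to 8, which is L ⇒ W
n=11: can move to 0, which is L ⇒ W
n=12: can move to 4, which is L ⇒ W
n=13: can move to 0, which is L ⇒ W
n=14: moves to 7(W), 12(W), 13(W); every one is W ⇒ L
n=15: can move to 14, which is L ⇒ W
n=16: can move to 14, which is L ⇒ W
n=17: can move to 0, which is L ⇒ W
n=18: moves to 6(W), 15(W), 16(W), 17(W); every one is W ⇒ L
n=19: can move to 0, which is L ⇒ W
n=20: can move to 18, which is L ⇒ W
n=21: can move to 14, which is L ⇒ W
n=22: moves to 11(W), 20(W), 21(W); every one is W ⇒ L
n=23: can move to 0, which is L ⇒ W
n=24: can move to 8, which is L ⇒ W
n=25: moves to 20(W), 24(W); every one is W ⇒ L
n=26: can move to 25, which is L ⇒ W
n=27: moves to 9(W), 24(W), 26(W); every one is W ⇒ L
n=28: can move to 27, which is L ⇒ W
n=29: can move to 0, which is L ⇒ W

4: L, 29: W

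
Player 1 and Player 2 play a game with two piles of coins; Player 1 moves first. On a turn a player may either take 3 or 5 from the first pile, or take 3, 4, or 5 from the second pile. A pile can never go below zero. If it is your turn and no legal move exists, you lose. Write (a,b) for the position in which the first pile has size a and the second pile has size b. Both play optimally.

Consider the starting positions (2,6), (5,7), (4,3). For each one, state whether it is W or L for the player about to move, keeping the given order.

Use the standard recursion: the mover loses at a terminal position; elsewhere, the mover wins exactly when some move hands the opponent an L position.
No move ever increases a pile, so every position that can arise here has a ≤ 5 and b ≤ 7; it is enough to label the cells with 0 ≤ a ≤ 5 and 0 ≤ b ≤ 7.
Every move lowers a or b (never raises either), so fill the grid row by row in increasing a, and left to right within a row: each cell's successors are then already labelled.
      b=0  b=1  b=2  b=3  b=4  b=5  b=6  b=7
a=0:    L    L    L    W    W    W    W    W
a=1:    L    L    L    W    W    W    W    W
a=2:    L    L    L    W    W    W    W    W
a=3:    W    W    W    L    L    L    W    W
a=4:    W    W    W    L    L    L    W    W
a=5:    W    W    W    L    L    L    W    W
Cells with no legal move (terminal, hence L): (0,0), (0,1), (0,2), (1,0), (1,1), (1,2), (2,0), (2,1), (2,2).
The remaining L cells, each justified by listing all of its moves:
(3,3): moves to (0,3)(W), (3,0)(W); every one is W ⇒ L
(3,4): moves to (0,4)(W), (3,1)(W), (3,0)(W); every one is W ⇒ L
(3,5): moves to (0,5)(W), (3,2)(W), (3,1)(W), (3,0)(W); every one is W ⇒ L
(4,3): moves to (1,3)(W), (4,0)(W); every one is W ⇒ L
(4,4): moves to (1,4)(W), (4,1)(W), (4,0)(W); every one is W ⇒ L
(4,5): moves to (1,5)(W), (4,2)(W), (4,1)(W), (4,0)(W); every one is W ⇒ L
(5,3): moves to (2,3)(W), (0,3)(W), (5,0)(W); every one is W ⇒ L
(5,4): moves to (2,4)(W), (0,4)(W), (5,1)(W), (5,0)(W); every one is W ⇒ L
(5,5): moves to (2,5)(W), (0,5)(W), (5,2)(W), (5,1)(W), (5,0)(W); every one is W ⇒ L
Every other cell has at least one move into one of the L cells above, so it is W.
(2,6): the move to (2,2) reaches an L cell, so W
(5,7): the move to (5,4) reaches an L cell, so W
(4,3): one of the L cells justified above, so L

(2,6): W, (5,7): W, (4,3): L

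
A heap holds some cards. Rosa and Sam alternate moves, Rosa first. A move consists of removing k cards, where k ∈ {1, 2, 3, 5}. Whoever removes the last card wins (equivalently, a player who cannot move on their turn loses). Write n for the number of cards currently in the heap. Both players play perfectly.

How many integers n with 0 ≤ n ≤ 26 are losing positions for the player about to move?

7

Use the standard recursion: the mover loses at a terminal position; elsewhere, the mover wins exactly when some move hands the opponent an L position.
n=0: no move → L
n=1: reaches L-position 0 → W
n=2: reaches L-position 0 → W
n=3: reaches L-position 0 → W
n=4: only reaches 3(W), 2(W), 1(W), all W → L
n=5: reaches L-position 4 → W
n=6: reaches L-position 4 → W
n=7: reaches L-position 4 → W
n=8: only reaches 7(W), 6(W), 5(W), 3(W), all W → L
n=9: reaches L-position 8 → W
n=10: reaches L-position 8 → W
n=11: reaches L-position 8 → W
n=12: only reaches 11(W), 10(W), 9(W), 7(W), all W → L
n=13: reaches L-position 12 → W
n=14: reaches L-position 12 → W
n=15: reaches L-position 12 → W
n=16: only reaches 15(W), 14(W), 13(W), 11(W), all W → L
n=17: reaches L-position 16 → W
n=18: reaches L-position 16 → W
n=19: reaches L-position 16 → W
n=20: only reaches 19(W), 18(W), 17(W), 15(W), all W → L
n=21: reaches L-position 20 → W
n=22: reaches L-position 20 → W
n=23: reaches L-position 20 → W
n=24: only reaches 23(W), 22(W), 21(W), 19(W), all W → L
n=25: reaches L-position 24 → W
n=26: reaches L-position 24 → W
L entries with 0 ≤ n ≤ 26: n = 0, 4, 8, 12, 16, 20, 24; that makes 7.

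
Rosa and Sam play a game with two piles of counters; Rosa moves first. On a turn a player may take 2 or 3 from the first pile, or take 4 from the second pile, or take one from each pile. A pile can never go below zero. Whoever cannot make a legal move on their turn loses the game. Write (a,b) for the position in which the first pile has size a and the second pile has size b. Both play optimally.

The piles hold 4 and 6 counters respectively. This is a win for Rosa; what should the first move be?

Move to (1,6).

Compute win/loss labels from the base case upward. A position with no move is L. Any other position is W if it can reach an L in one move, else L.
No move ever increases a pile, so every position that can arise here has a ≤ 4 and b ≤ 6; it is enough to label the cells with 0 ≤ a ≤ 4 and 0 ≤ b ≤ 6.
Every move lowers a or b (never raises either), so fill the grid row by row in increasing a, and left to right within a row: each cell's successors are then already labelled.
      b=0  b=1  b=2  b=3  b=4  b=5  b=6
a=0:    L    L    L    L    W    W    W
a=1:    L    W    W    W    W    L    L
a=2:    W    W    W    W    L    L    W
a=3:    W    W    W    W    L    W    W
a=4:    W    L    L    L    W    W    W
Cells with no legal move (terminal, hence L): (0,0), (0,1), (0,2), (0,3), (1,0).
The remaining L cells, each justified by listing all of its moves:
(1,5): moves to (1,1)(W), (0,4)(W); every one is W ⇒ L
(1,6): moves to (1,2)(W), (0,5)(W); every one is W ⇒ L
(2,4): moves to (0,4)(W), (2,0)(W), (1,3)(W); every one is W ⇒ L
(2,5): moves to (0,5)(W), (2,1)(W), (1,4)(W); every one is W ⇒ L
(3,4): moves to (1,4)(W), (0,4)(W), (3,0)(W), (2,3)(W); every one is W ⇒ L
(4,1): moves to (2,1)(W), (1,1)(W), (3,0)(W); every one is W ⇒ L
(4,2): moves to (2,2)(W), (1,2)(W), (3,1)(W); every one is W ⇒ L
(4,3): moves to (2,3)(W), (1,3)(W), (3,2)(W); every one is W ⇒ L
Every other cell has at least one move into one of the L cells above, so it is W.
From (4,6), the L positions reachable in one move are: (1,6), (4,2). Any move reaching one of these is winning.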